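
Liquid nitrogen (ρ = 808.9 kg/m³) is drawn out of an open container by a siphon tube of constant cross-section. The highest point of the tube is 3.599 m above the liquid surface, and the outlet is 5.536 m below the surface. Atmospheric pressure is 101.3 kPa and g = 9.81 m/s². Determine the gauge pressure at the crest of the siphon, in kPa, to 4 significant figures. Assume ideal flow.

Bernoulli surface→outlet gives ½v² = g·h_out, so v = √(2·9.81·5.536) = 10.42 m/s.
The bore is uniform, so the speed at the crest is the same v. Bernoulli surface→crest: P_atm = P_top + ½ρv² + ρg·h_top.
P_top = 101300 − ½·808.9·10.42² − 808.9·9.81·3.599 = 28810 Pa. So P_gauge = P_top − P_atm = -72490 Pa.

P_gauge = -72.49 kPa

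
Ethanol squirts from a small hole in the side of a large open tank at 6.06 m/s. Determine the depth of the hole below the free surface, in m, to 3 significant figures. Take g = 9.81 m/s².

h ≈ 1.87 m

For a small hole in a large open tank, ½v² = gh, giving h = v²/(2g).
h = 6.06²/(2·9.81) = 36.7/19.62 = 1.87 m.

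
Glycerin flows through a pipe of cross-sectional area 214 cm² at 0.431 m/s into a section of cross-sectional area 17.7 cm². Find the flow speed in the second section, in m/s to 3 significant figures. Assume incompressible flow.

v₂ ≈ 5.21 m/s

Continuity gives A₁v₁ = A₂v₂, so v₂ = (214 cm²)/(17.7 cm²) × 0.431 m/s = 5.21 m/s.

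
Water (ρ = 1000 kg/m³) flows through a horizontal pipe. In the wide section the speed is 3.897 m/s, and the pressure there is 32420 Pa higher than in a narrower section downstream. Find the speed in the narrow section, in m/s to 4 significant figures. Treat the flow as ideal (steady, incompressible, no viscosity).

v₂ ≈ 8.946 m/s

Along the level pipe P + ½ρv² is conserved, hence v₂² = v₁² + 2(P₁ − P₂)/ρ.
v₂ = √(3.897² + 2·32420/1000) = √(15.19 + 64.84) = 8.946 m/s.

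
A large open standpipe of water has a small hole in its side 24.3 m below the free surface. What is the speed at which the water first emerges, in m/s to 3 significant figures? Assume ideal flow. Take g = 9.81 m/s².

21.8 m/s

With the surface at rest and both surface and jet at atmospheric pressure, Bernoulli gives ρg h = ½ρv², so v = √(2gh) = √(2·9.81·24.3) = 21.8 m/s.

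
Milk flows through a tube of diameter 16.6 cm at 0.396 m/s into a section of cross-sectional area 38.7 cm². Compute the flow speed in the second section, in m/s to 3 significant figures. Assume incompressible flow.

The volume flow rate is constant, so v₂ = (A₁/A₂)v₁ = (216/38.7)·0.396 = 2.21 m/s.

2.21 m/s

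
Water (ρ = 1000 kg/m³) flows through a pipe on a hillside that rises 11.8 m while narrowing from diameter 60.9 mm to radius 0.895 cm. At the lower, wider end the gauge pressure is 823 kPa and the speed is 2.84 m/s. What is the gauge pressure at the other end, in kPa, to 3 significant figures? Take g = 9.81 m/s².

P₂ ≈ 171 kPa

By continuity, v₂ = v₁·A₁/A₂ = 2.84·(29.1/2.52) = 32.9 m/s.
Bernoulli: P₁ + ½ρv₁² + ρg h₁ = P₂ + ½ρv₂² + ρg h₂, so P₂ = P₁ + ½ρ(v₁² − v₂²) − ρg(h₂ − h₁).
P₂ = 823000 + ½·1000·(2.84² − 32.9²) − 1000·9.81·(+11.8) = 823000 + (-536000) − (116000) = 171000 Pa.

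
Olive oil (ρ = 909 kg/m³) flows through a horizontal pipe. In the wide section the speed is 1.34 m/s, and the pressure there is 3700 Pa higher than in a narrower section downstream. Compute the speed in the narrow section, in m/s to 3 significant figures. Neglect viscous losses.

With h₁ = h₂, rearranging Bernoulli gives v₂ = √(v₁² + 2ΔP/ρ).
v₂ = √(1.34² + 2·3700/909) = √(1.80 + 8.14) = 3.15 m/s.

v₂ ≈ 3.15 m/s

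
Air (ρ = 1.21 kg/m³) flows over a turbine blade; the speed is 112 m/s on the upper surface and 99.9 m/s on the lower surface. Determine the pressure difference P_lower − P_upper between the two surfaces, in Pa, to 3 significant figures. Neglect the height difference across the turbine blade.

Bernoulli (same height): P_lower − P_upper = ½ρ(v_upper² − v_lower²).
ΔP = ½·1.21·(112² − 99.9²) = 1550 Pa.

ΔP = 1550 Pa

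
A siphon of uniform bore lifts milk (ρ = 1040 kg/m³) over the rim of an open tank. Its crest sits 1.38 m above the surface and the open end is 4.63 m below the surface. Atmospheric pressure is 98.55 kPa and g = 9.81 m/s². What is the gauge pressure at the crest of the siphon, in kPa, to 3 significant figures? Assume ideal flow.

P_gauge ≈ -61.3 kPa

The outlet speed comes from Torricelli: v = √(2g·4.63) = 9.53 m/s.
Continuity keeps v the same throughout the tube; from surface to crest, P_atm + 0 = P_top + ½ρv² + ρg·h_top.
P_top = 98550 − ½·1040·9.53² − 1040·9.81·1.38 = 37200 Pa. So P_gauge = P_top − P_atm = -61300 Pa.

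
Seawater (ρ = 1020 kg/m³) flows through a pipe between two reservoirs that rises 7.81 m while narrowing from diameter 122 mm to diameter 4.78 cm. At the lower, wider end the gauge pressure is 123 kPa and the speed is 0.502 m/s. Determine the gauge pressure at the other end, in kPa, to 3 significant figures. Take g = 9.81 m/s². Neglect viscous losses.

Continuity gives A₁v₁ = A₂v₂, so v₂ = (117 cm²)/(17.9 cm²) × 0.502 m/s = 3.27 m/s.
Bernoulli: P₁ + ½ρv₁² + ρg h₁ = P₂ + ½ρv₂² + ρg h₂, so P₂ = P₁ + ½ρ(v₁² − v₂²) − ρg(h₂ − h₁).
P₂ = 123000 + ½·1020·(0.502² − 3.27²) − 1020·9.81·(+7.81) = 123000 + (-5330) − (78100) = 39500 Pa.

P₂ ≈ 39.5 kPa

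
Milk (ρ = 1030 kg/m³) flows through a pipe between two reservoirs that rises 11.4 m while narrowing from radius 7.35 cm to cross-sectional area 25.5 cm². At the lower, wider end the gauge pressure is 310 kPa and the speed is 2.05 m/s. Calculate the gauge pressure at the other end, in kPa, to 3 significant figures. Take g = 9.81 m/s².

P₂ ≈ 101 kPa

Continuity gives A₁v₁ = A₂v₂, so v₂ = (170 cm²)/(25.5 cm²) × 2.05 m/s = 13.6 m/s.
Energy conservation along the streamline gives P₂ = P₁ − ½ρ(v₂² − v₁²) − ρg(h₂ − h₁).
P₂ = 310000 + ½·1030·(2.05² − 13.6²) − 1030·9.81·(+11.4) = 310000 + (-93700) − (115000) = 101000 Pa.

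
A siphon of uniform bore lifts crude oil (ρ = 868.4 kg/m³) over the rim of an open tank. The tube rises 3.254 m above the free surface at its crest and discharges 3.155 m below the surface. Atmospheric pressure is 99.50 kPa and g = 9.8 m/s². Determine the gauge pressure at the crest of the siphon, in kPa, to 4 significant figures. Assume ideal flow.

Bernoulli surface→outlet gives ½v² = g·h_out, so v = √(2·9.8·3.155) = 7.864 m/s.
With constant cross-section the crest speed equals v; applying Bernoulli from the surface up to the crest, P_top = P_atm − ½ρv² − ρg·h_top.
P_top = 99500 − ½·868.4·7.864² − 868.4·9.8·3.254 = 44960 Pa. So P_gauge = P_top − P_atm = -54540 Pa.

P_gauge ≈ -54.54 kPa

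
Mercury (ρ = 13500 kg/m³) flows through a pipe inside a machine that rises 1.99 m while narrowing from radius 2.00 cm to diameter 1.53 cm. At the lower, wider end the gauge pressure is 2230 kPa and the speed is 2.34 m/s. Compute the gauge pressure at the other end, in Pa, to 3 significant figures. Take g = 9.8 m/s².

P₂ = 277000 Pa

Mass conservation (A₁v₁ = A₂v₂) gives v₂ = 2.34 × 12.6/1.84 = 16.0 m/s.
Applying Bernoulli between the two ends and solving for P₂: P₂ = P₁ + ½ρ(v₁² − v₂²) − ρgΔh.
P₂ = 2230000 + ½·13500·(2.34² − 16.0²) − 13500·9.8·(+1.99) = 2230000 + (-1690000) − (263000) = 277000 Pa.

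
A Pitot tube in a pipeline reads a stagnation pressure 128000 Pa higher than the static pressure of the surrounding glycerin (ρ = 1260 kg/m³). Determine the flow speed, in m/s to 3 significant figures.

The dynamic pressure equals the rise in static pressure at the stagnation point: ΔP = ½ρv².
v = √(2ΔP/ρ) = √(2·128000/1260) = 14.3 m/s.

v ≈ 14.3 m/s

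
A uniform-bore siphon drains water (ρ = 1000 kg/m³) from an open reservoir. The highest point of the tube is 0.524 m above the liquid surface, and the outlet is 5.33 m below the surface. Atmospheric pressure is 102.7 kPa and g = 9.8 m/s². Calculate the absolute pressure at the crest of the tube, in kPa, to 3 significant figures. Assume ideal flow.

Bernoulli surface→outlet gives ½v² = g·h_out, so v = √(2·9.8·5.33) = 10.2 m/s.
The bore is uniform, so the speed at the crest is the same v. Bernoulli surface→crest: P_atm = P_top + ½ρv² + ρg·h_top.
P_top = 102700 − ½·1000·10.2² − 1000·9.8·0.524 = 45300 Pa.

P_top = 45.3 kPa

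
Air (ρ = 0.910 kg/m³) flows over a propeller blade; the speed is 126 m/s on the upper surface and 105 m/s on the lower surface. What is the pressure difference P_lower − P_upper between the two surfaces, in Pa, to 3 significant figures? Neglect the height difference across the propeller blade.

The pressure is lower where the speed is higher: ΔP = ½ρ(v_up² − v_low²).
ΔP = ½·0.910·(126² − 105²) = 2210 Pa.

ΔP = 2210 Pa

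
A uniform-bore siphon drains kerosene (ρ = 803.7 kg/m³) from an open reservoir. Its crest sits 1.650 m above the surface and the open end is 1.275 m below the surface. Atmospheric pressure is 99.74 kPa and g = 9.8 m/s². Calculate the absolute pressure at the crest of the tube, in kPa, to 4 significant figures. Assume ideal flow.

76.70 kPa

From the surface to the outlet (both open to atmosphere, surface at rest): v = √(2g·h_out) = √(2·9.8·1.275) = 4.999 m/s.
Continuity keeps v the same throughout the tube; from surface to crest, P_atm + 0 = P_top + ½ρv² + ρg·h_top.
P_top = 99740 − ½·803.7·4.999² − 803.7·9.8·1.650 = 76700 Pa.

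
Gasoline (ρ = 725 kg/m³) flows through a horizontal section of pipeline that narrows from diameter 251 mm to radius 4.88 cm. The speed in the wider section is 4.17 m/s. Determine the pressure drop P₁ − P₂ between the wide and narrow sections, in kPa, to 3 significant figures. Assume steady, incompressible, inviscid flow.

ΔP ≈ 269 kPa

The volume flow rate is constant, so v₂ = (A₁/A₂)v₁ = (495/74.8)·4.17 = 27.6 m/s.
With no height change, Bernoulli's equation is P₁ + ½ρv₁² = P₂ + ½ρv₂².
P₁ − P₂ = ½·725·(27.6² − 4.17²) = ½·725·743 = 269000 Pa.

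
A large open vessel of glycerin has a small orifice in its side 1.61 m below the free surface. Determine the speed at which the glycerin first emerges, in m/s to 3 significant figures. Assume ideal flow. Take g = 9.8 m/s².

v ≈ 5.62 m/s

Torricelli's result v = √(2gh) gives v = √(2·9.8·1.61) = 5.62 m/s.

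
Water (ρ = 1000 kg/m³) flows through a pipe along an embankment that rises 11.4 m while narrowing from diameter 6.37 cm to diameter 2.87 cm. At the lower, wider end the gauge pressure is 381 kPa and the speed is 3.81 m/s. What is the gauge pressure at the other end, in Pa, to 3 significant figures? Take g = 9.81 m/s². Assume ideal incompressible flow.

P₂ ≈ 100000 Pa

By continuity, v₂ = v₁·A₁/A₂ = 3.81·(31.9/6.47) = 18.8 m/s.
Bernoulli: P₁ + ½ρv₁² + ρg h₁ = P₂ + ½ρv₂² + ρg h₂, so P₂ = P₁ + ½ρ(v₁² − v₂²) − ρg(h₂ − h₁).
P₂ = 381000 + ½·1000·(3.81² − 18.8²) − 1000·9.81·(+11.4) = 381000 + (-169000) − (112000) = 100000 Pa.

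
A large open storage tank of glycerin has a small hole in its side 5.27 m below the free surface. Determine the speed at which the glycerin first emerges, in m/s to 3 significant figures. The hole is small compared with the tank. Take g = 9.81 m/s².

The surface is effectively still and both ends are open, so ½v² = gh and v = √(2·9.81·5.27) = 10.2 m/s.

v = 10.2 m/s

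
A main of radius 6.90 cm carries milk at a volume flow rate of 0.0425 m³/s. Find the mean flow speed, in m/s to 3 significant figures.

2.84 m/s

Q = 0.0425 m³/s = 0.0425 m³/s.
v = Q/A = 0.0425 / 0.0150 = 2.84 m/s.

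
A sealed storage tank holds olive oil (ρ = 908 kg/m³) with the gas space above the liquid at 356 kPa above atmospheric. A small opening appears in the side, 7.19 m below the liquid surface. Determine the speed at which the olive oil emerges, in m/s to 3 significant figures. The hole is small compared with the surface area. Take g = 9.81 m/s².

Take point 1 at the surface (v₁ ≈ 0) and point 2 at the hole (at atmospheric pressure). Bernoulli: P₁ + ρg h = P_atm + ½ρv₂².
With P₁ − P_atm = 356000 Pa, v₂ = √(2gh + 2ΔP/ρ) = √(2·9.81·7.19 + 2·356000/908) = 30.4 m/s.

v ≈ 30.4 m/s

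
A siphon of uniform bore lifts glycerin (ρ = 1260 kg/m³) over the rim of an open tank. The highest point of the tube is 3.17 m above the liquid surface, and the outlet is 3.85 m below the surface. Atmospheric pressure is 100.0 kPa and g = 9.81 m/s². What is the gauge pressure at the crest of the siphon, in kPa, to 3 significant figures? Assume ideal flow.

From the surface to the outlet (both open to atmosphere, surface at rest): v = √(2g·h_out) = √(2·9.81·3.85) = 8.69 m/s.
Continuity keeps v the same throughout the tube; from surface to crest, P_atm + 0 = P_top + ½ρv² + ρg·h_top.
P_top = 100000 − ½·1260·8.69² − 1260·9.81·3.17 = 13200 Pa. So P_gauge = P_top − P_atm = -86800 Pa.

P_gauge ≈ -86.8 kPa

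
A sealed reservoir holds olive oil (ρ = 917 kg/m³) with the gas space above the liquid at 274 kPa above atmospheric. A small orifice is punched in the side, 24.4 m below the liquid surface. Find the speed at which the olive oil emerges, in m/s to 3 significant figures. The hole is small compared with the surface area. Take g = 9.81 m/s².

Take point 1 at the surface (v₁ ≈ 0) and point 2 at the hole (at atmospheric pressure). Bernoulli: P₁ + ρg h = P_atm + ½ρv₂².
With P₁ − P_atm = 274000 Pa, v₂ = √(2gh + 2ΔP/ρ) = √(2·9.81·24.4 + 2·274000/917) = 32.8 m/s.

32.8 m/s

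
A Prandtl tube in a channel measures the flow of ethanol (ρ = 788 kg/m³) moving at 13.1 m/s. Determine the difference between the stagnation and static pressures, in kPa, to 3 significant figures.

ΔP = 67.6 kPa

Bernoulli between the free stream and the stagnation point: ½ρv² = P_stag − P_static.
ΔP = ½·788·13.1² = 67600 Pa.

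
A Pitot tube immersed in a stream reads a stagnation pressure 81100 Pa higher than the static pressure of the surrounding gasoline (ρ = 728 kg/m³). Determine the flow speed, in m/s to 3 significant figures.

v ≈ 14.9 m/s

Bernoulli between the free stream and the stagnation point: ½ρv² = P_stag − P_static.
v = √(2ΔP/ρ) = √(2·81100/728) = 14.9 m/s.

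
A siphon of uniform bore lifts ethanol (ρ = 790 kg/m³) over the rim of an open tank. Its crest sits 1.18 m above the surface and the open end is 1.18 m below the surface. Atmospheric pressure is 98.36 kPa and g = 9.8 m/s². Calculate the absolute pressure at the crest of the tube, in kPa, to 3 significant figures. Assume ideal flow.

Bernoulli surface→outlet gives ½v² = g·h_out, so v = √(2·9.8·1.18) = 4.81 m/s.
With constant cross-section the crest speed equals v; applying Bernoulli from the surface up to the crest, P_top = P_atm − ½ρv² − ρg·h_top.
P_top = 98360 − ½·790·4.81² − 790·9.8·1.18 = 80100 Pa.

P_top ≈ 80.1 kPa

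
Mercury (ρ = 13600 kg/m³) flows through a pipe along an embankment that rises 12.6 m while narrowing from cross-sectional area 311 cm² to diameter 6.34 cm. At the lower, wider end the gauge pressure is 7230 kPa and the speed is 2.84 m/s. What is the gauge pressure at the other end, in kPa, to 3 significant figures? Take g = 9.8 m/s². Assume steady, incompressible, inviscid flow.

P₂ ≈ 283 kPa

Mass conservation (A₁v₁ = A₂v₂) gives v₂ = 2.84 × 311/31.6 = 28.0 m/s.
Applying Bernoulli between the two ends and solving for P₂: P₂ = P₁ + ½ρ(v₁² − v₂²) − ρgΔh.
P₂ = 7230000 + ½·13600·(2.84² − 28.0²) − 13600·9.8·(+12.6) = 7230000 + (-5270000) − (1680000) = 283000 Pa.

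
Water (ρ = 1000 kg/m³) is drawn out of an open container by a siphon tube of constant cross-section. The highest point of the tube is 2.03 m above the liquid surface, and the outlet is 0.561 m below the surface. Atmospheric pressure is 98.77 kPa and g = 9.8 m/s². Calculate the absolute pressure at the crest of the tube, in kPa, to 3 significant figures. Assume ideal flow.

P_top ≈ 73.4 kPa

The outlet speed comes from Torricelli: v = √(2g·0.561) = 3.32 m/s.
With constant cross-section the crest speed equals v; applying Bernoulli from the surface up to the crest, P_top = P_atm − ½ρv² − ρg·h_top.
P_top = 98770 − ½·1000·3.32² − 1000·9.8·2.03 = 73400 Pa.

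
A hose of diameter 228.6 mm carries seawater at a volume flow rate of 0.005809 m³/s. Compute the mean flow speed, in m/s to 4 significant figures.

Q = 0.005809 m³/s = 0.005809 m³/s.
v = Q/A = 0.005809 / 0.04104 = 0.1415 m/s.

v ≈ 0.1415 m/s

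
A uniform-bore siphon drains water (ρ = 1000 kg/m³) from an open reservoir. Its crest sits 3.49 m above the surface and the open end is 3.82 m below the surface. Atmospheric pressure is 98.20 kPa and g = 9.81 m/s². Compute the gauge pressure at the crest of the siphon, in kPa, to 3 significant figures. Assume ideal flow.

-71.7 kPa

Bernoulli surface→outlet gives ½v² = g·h_out, so v = √(2·9.81·3.82) = 8.66 m/s.
The bore is uniform, so the speed at the crest is the same v. Bernoulli surface→crest: P_atm = P_top + ½ρv² + ρg·h_top.
P_top = 98200 − ½·1000·8.66² − 1000·9.81·3.49 = 26500 Pa. So P_gauge = P_top − P_atm = -71700 Pa.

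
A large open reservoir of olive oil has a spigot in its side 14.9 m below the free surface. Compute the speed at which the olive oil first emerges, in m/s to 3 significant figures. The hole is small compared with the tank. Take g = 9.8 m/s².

Torricelli's result v = √(2gh) gives v = √(2·9.8·14.9) = 17.1 m/s.

v ≈ 17.1 m/s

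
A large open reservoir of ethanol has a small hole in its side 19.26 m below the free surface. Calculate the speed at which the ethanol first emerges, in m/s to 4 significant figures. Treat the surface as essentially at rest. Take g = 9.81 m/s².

v ≈ 19.44 m/s

Bernoulli from surface to hole (P equal, v_surface ≈ 0): v = √(2gh) = √(2×9.81×19.26) = 19.44 m/s.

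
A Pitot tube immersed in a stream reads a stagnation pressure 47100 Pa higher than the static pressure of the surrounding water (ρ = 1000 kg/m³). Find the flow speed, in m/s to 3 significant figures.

9.71 m/s

The dynamic pressure equals the rise in static pressure at the stagnation point: ΔP = ½ρv².
v = √(2ΔP/ρ) = √(2·47100/1000) = 9.71 m/s.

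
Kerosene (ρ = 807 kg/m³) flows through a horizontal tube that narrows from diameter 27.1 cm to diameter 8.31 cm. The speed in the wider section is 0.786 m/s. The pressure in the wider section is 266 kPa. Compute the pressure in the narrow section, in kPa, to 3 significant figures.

P₂ ≈ 238 kPa

Continuity gives A₁v₁ = A₂v₂, so v₂ = (577 cm²)/(54.2 cm²) × 0.786 m/s = 8.36 m/s.
Along the horizontal streamline, P + ½ρv² is constant.
P₂ = P₁ − ½ρ(v₂² − v₁²) = 266000 − ½·807·(8.36² − 0.786²) = 266000 − 27900 = 238000 Pa.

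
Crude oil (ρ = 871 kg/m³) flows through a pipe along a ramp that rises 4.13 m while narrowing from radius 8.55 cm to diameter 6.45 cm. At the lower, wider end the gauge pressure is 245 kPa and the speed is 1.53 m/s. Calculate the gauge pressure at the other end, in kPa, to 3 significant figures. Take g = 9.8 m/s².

By continuity, v₂ = v₁·A₁/A₂ = 1.53·(230/32.7) = 10.8 m/s.
Energy conservation along the streamline gives P₂ = P₁ − ½ρ(v₂² − v₁²) − ρg(h₂ − h₁).
P₂ = 245000 + ½·871·(1.53² − 10.8²) − 871·9.8·(+4.13) = 245000 + (-49300) − (35300) = 160000 Pa.

160 kPa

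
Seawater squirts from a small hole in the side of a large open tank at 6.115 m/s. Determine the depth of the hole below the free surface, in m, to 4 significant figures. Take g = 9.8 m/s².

1.908 m

For a small hole in a large open tank, ½v² = gh, giving h = v²/(2g).
h = 6.115²/(2·9.8) = 37.39/19.60 = 1.908 m.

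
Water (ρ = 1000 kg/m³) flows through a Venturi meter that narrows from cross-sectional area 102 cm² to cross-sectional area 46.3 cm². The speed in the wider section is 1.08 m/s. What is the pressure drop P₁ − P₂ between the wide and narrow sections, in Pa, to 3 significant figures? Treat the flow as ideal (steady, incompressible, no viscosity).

2250 Pa

Mass conservation (A₁v₁ = A₂v₂) gives v₂ = 1.08 × 102/46.3 = 2.38 m/s.
The pipe is horizontal, so Bernoulli reduces to P₁ + ½ρv₁² = P₂ + ½ρv₂².
P₁ − P₂ = ½·1000·(2.38² − 1.08²) = ½·1000·4.49 = 2250 Pa.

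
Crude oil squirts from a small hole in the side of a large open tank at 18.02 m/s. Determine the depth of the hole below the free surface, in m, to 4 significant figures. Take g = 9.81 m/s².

16.55 m

Torricelli: v = √(2gh), so h = v²/(2g).
h = 18.02²/(2·9.81) = 324.7/19.62 = 16.55 m.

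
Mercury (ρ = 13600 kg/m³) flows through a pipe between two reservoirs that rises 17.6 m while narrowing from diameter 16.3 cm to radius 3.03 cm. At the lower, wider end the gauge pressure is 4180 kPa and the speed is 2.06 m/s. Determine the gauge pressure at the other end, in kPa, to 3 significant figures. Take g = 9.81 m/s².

P₂ = 350 kPa

Continuity gives A₁v₁ = A₂v₂, so v₂ = (209 cm²)/(28.8 cm²) × 2.06 m/s = 14.9 m/s.
Energy conservation along the streamline gives P₂ = P₁ − ½ρ(v₂² − v₁²) − ρg(h₂ − h₁).
P₂ = 4180000 + ½·13600·(2.06² − 14.9²) − 13600·9.81·(+17.6) = 4180000 + (-1480000) − (2350000) = 350000 Pa.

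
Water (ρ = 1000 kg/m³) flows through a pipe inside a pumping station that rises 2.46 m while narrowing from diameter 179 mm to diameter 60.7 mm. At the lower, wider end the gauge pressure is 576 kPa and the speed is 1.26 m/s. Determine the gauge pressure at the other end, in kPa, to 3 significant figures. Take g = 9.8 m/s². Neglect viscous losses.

By continuity, v₂ = v₁·A₁/A₂ = 1.26·(252/28.9) = 11.0 m/s.
Energy conservation along the streamline gives P₂ = P₁ − ½ρ(v₂² − v₁²) − ρg(h₂ − h₁).
P₂ = 576000 + ½·1000·(1.26² − 11.0²) − 1000·9.8·(+2.46) = 576000 + (-59200) − (24100) = 493000 Pa.

P₂ ≈ 493 kPa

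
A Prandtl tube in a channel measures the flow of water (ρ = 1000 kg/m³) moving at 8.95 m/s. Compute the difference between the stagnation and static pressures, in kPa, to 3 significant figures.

ΔP = 40.1 kPa

At the stagnation point the flow is brought to rest, so Bernoulli gives P_stag − P_static = ½ρv².
ΔP = ½·1000·8.95² = 40100 Pa.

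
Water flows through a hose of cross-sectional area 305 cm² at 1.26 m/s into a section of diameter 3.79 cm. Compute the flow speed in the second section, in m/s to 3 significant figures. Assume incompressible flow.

By continuity, v₂ = v₁·A₁/A₂ = 1.26·(305/11.3) = 34.1 m/s.

v₂ ≈ 34.1 m/s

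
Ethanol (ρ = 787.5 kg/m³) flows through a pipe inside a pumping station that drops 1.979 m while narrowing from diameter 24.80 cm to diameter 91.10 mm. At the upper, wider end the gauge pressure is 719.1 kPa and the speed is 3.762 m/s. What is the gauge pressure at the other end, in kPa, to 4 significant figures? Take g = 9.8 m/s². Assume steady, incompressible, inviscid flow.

Mass conservation (A₁v₁ = A₂v₂) gives v₂ = 3.762 × 483.1/65.18 = 27.88 m/s.
Energy conservation along the streamline gives P₂ = P₁ − ½ρ(v₂² − v₁²) − ρg(h₂ − h₁).
P₂ = 719100 + ½·787.5·(3.762² − 27.88²) − 787.5·9.8·(−1.979) = 719100 + (-300500) − (-15270) = 433900 Pa.

P₂ = 433.9 kPa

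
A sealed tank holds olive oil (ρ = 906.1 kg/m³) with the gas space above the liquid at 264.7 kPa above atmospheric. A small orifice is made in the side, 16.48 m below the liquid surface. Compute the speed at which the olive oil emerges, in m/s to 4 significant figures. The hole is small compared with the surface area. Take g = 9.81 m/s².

v ≈ 30.13 m/s

Take point 1 at the surface (v₁ ≈ 0) and point 2 at the hole (at atmospheric pressure). Bernoulli: P₁ + ρg h = P_atm + ½ρv₂².
With P₁ − P_atm = 264700 Pa, v₂ = √(2gh + 2ΔP/ρ) = √(2·9.81·16.48 + 2·264700/906.1) = 30.13 m/s.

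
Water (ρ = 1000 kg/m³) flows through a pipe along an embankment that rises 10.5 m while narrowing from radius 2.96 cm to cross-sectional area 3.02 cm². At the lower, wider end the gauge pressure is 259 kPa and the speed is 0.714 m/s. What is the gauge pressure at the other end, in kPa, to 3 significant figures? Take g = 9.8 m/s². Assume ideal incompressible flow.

By continuity, v₂ = v₁·A₁/A₂ = 0.714·(27.5/3.02) = 6.51 m/s.
Applying Bernoulli between the two ends and solving for P₂: P₂ = P₁ + ½ρ(v₁² − v₂²) − ρgΔh.
P₂ = 259000 + ½·1000·(0.714² − 6.51²) − 1000·9.8·(+10.5) = 259000 + (-20900) − (103000) = 135000 Pa.

P₂ ≈ 135 kPa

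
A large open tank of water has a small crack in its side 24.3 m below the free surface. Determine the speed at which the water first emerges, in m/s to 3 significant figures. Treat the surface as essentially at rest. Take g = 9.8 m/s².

Torricelli's result v = √(2gh) gives v = √(2·9.8·24.3) = 21.8 m/s.

v = 21.8 m/s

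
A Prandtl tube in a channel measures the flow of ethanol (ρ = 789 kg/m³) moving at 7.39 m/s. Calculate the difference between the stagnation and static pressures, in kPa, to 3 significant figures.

The dynamic pressure equals the rise in static pressure at the stagnation point: ΔP = ½ρv².
ΔP = ½·789·7.39² = 21500 Pa.

ΔP = 21.5 kPa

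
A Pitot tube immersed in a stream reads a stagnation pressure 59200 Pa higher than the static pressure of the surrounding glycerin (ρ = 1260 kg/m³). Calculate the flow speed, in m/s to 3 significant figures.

v = 9.69 m/s

The dynamic pressure equals the rise in static pressure at the stagnation point: ΔP = ½ρv².
v = √(2ΔP/ρ) = √(2·59200/1260) = 9.69 m/s.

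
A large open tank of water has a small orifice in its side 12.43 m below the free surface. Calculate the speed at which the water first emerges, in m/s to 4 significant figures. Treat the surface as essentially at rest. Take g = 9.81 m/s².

The surface is effectively still and both ends are open, so ½v² = gh and v = √(2·9.81·12.43) = 15.62 m/s.

15.62 m/s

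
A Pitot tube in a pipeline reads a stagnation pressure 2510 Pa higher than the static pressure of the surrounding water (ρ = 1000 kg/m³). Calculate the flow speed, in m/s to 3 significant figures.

Bernoulli between the free stream and the stagnation point: ½ρv² = P_stag − P_static.
v = √(2ΔP/ρ) = √(2·2510/1000) = 2.24 m/s.

v ≈ 2.24 m/s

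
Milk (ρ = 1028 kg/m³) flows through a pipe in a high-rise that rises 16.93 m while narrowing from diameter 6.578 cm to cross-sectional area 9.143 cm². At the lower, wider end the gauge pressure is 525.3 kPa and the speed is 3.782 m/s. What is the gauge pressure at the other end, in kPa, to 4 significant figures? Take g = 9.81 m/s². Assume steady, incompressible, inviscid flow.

P₂ ≈ 260.3 kPa

The volume flow rate is constant, so v₂ = (A₁/A₂)v₁ = (33.98/9.143)·3.782 = 14.06 m/s.
Bernoulli: P₁ + ½ρv₁² + ρg h₁ = P₂ + ½ρv₂² + ρg h₂, so P₂ = P₁ + ½ρ(v₁² − v₂²) − ρg(h₂ − h₁).
P₂ = 525300 + ½·1028·(3.782² − 14.06²) − 1028·9.81·(+16.93) = 525300 + (-94220) − (170700) = 260300 Pa.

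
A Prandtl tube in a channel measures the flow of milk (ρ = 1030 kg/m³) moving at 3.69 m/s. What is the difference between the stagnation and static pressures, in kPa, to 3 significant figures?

7.01 kPa

The dynamic pressure equals the rise in static pressure at the stagnation point: ΔP = ½ρv².
ΔP = ½·1030·3.69² = 7010 Pa.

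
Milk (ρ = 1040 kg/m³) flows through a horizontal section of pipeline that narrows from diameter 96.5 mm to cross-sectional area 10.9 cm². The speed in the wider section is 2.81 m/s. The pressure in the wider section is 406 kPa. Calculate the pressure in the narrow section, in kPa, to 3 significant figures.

By continuity, v₂ = v₁·A₁/A₂ = 2.81·(73.1/10.9) = 18.9 m/s.
Bernoulli (h₁ = h₂): P₁ − P₂ = ½ρ(v₂² − v₁²).
P₂ = P₁ − ½ρ(v₂² − v₁²) = 406000 − ½·1040·(18.9² − 2.81²) = 406000 − 181000 = 225000 Pa.

P₂ = 225 kPa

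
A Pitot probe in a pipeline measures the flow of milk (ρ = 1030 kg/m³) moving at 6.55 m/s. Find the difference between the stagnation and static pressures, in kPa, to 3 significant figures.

At the stagnation point the flow is brought to rest, so Bernoulli gives P_stag − P_static = ½ρv².
ΔP = ½·1030·6.55² = 22100 Pa.

ΔP = 22.1 kPa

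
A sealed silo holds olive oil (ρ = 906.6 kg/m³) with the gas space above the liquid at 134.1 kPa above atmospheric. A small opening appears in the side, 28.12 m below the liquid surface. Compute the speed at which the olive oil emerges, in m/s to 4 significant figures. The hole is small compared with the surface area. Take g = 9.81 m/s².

v ≈ 29.11 m/s

Take point 1 at the surface (v₁ ≈ 0) and point 2 at the hole (at atmospheric pressure). Bernoulli: P₁ + ρg h = P_atm + ½ρv₂².
With P₁ − P_atm = 134100 Pa, v₂ = √(2gh + 2ΔP/ρ) = √(2·9.81·28.12 + 2·134100/906.6) = 29.11 m/s.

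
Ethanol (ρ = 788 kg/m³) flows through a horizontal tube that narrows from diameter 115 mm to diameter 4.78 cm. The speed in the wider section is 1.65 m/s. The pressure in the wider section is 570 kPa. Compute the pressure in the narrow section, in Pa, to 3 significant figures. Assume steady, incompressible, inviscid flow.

By continuity, v₂ = v₁·A₁/A₂ = 1.65·(104/17.9) = 9.55 m/s.
The pipe is horizontal, so Bernoulli reduces to P₁ + ½ρv₁² = P₂ + ½ρv₂².
P₂ = P₁ − ½ρ(v₂² − v₁²) = 570000 − ½·788·(9.55² − 1.65²) = 570000 − 34900 = 535000 Pa.

535000 Pa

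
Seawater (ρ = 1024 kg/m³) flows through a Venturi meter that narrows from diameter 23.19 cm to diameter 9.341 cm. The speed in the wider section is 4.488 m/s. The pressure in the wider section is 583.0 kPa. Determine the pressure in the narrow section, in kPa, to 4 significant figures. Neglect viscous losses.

P₂ ≈ 201.6 kPa

Continuity gives A₁v₁ = A₂v₂, so v₂ = (422.4 cm²)/(68.53 cm²) × 4.488 m/s = 27.66 m/s.
The pipe is horizontal, so Bernoulli reduces to P₁ + ½ρv₁² = P₂ + ½ρv₂².
P₂ = P₁ − ½ρ(v₂² − v₁²) = 583000 − ½·1024·(27.66² − 4.488²) = 583000 − 381400 = 201600 Pa.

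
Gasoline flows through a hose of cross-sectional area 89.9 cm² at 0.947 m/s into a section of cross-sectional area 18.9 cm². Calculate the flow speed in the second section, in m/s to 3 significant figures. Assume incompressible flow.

v₂ = 4.50 m/s

The volume flow rate is constant, so v₂ = (A₁/A₂)v₁ = (89.9/18.9)·0.947 = 4.50 m/s.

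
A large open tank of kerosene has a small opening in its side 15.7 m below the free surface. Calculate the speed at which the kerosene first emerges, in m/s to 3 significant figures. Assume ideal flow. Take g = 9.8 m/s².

v ≈ 17.5 m/s

Torricelli's result v = √(2gh) gives v = √(2·9.8·15.7) = 17.5 m/s.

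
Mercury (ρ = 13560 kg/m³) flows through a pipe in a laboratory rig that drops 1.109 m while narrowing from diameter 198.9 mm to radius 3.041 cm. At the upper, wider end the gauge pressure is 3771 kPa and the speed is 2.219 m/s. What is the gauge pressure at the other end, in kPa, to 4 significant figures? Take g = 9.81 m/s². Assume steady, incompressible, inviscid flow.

Mass conservation (A₁v₁ = A₂v₂) gives v₂ = 2.219 × 310.7/29.05 = 23.73 m/s.
Applying Bernoulli between the two ends and solving for P₂: P₂ = P₁ + ½ρ(v₁² − v₂²) − ρgΔh.
P₂ = 3771000 + ½·13560·(2.219² − 23.73²) − 13560·9.81·(−1.109) = 3771000 + (-3785000) − (-147500) = 133400 Pa.

P₂ ≈ 133.4 kPa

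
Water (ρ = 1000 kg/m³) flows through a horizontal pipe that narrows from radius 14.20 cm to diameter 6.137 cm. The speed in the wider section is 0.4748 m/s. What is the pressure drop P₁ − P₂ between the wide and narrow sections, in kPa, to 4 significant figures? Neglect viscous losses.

51.58 kPa

By continuity, v₂ = v₁·A₁/A₂ = 0.4748·(633.5/29.58) = 10.17 m/s.
Bernoulli (h₁ = h₂): P₁ − P₂ = ½ρ(v₂² − v₁²).
P₁ − P₂ = ½·1000·(10.17² − 0.4748²) = ½·1000·103.2 = 51580 Pa.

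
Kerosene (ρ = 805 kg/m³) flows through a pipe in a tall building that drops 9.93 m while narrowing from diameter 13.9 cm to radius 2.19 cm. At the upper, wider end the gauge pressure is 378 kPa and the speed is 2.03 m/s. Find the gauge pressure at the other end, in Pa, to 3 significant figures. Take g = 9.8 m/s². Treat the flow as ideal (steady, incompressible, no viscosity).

Continuity gives A₁v₁ = A₂v₂, so v₂ = (152 cm²)/(15.1 cm²) × 2.03 m/s = 20.4 m/s.
Energy conservation along the streamline gives P₂ = P₁ − ½ρ(v₂² − v₁²) − ρg(h₂ − h₁).
P₂ = 378000 + ½·805·(2.03² − 20.4²) − 805·9.8·(−9.93) = 378000 + (-167000) − (-78300) = 290000 Pa.

P₂ ≈ 290000 Pa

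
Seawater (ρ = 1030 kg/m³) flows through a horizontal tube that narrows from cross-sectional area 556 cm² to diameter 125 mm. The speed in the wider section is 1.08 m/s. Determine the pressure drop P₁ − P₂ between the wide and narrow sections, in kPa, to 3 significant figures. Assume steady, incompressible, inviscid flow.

ΔP = 11.7 kPa

The volume flow rate is constant, so v₂ = (A₁/A₂)v₁ = (556/123)·1.08 = 4.89 m/s.
With no height change, Bernoulli's equation is P₁ + ½ρv₁² = P₂ + ½ρv₂².
P₁ − P₂ = ½·1030·(4.89² − 1.08²) = ½·1030·22.8 = 11700 Pa.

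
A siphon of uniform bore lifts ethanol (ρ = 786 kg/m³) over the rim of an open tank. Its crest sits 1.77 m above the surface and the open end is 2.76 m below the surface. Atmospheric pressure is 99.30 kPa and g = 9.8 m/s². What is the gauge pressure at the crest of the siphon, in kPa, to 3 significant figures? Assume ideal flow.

P_gauge ≈ -34.9 kPa

The outlet speed comes from Torricelli: v = √(2g·2.76) = 7.35 m/s.
With constant cross-section the crest speed equals v; applying Bernoulli from the surface up to the crest, P_top = P_atm − ½ρv² − ρg·h_top.
P_top = 99300 − ½·786·7.35² − 786·9.8·1.77 = 64400 Pa. So P_gauge = P_top − P_atm = -34900 Pa.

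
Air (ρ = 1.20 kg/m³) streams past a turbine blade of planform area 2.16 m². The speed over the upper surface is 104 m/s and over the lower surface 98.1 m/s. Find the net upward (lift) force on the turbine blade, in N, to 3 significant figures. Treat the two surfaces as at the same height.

From P + ½ρv² = const at equal height, P_low − P_up = ½ρ(v_up² − v_low²).
ΔP = ½·1.20·(104² − 98.1²) = 715 Pa.
Lift = ΔP · A = 715 × 2.16 = 1550 N.

F = 1550 N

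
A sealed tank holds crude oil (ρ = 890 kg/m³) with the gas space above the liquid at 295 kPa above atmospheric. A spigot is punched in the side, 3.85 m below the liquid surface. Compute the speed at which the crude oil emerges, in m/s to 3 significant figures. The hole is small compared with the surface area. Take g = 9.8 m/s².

v ≈ 27.2 m/s

Take point 1 at the surface (v₁ ≈ 0) and point 2 at the hole (at atmospheric pressure). Bernoulli: P₁ + ρg h = P_atm + ½ρv₂².
With P₁ − P_atm = 295000 Pa, v₂ = √(2gh + 2ΔP/ρ) = √(2·9.8·3.85 + 2·295000/890) = 27.2 m/s.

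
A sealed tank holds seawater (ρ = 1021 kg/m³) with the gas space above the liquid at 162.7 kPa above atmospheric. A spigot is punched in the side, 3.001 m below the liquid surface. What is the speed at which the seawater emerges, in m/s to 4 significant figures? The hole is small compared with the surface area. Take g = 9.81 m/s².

v = 19.43 m/s

Take point 1 at the surface (v₁ ≈ 0) and point 2 at the hole (at atmospheric pressure). Bernoulli: P₁ + ρg h = P_atm + ½ρv₂².
With P₁ − P_atm = 162700 Pa, v₂ = √(2gh + 2ΔP/ρ) = √(2·9.81·3.001 + 2·162700/1021) = 19.43 m/s.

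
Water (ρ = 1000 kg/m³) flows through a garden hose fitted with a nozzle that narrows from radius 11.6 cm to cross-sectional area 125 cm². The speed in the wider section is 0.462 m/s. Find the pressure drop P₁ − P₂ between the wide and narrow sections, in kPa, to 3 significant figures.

ΔP ≈ 1.11 kPa

The volume flow rate is constant, so v₂ = (A₁/A₂)v₁ = (423/125)·0.462 = 1.56 m/s.
Bernoulli (h₁ = h₂): P₁ − P₂ = ½ρ(v₂² − v₁²).
P₁ − P₂ = ½·1000·(1.56² − 0.462²) = ½·1000·2.23 = 1110 Pa.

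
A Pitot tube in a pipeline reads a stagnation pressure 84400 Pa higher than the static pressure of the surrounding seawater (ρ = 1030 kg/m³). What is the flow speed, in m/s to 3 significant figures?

The dynamic pressure equals the rise in static pressure at the stagnation point: ΔP = ½ρv².
v = √(2ΔP/ρ) = √(2·84400/1030) = 12.8 m/s.

12.8 m/s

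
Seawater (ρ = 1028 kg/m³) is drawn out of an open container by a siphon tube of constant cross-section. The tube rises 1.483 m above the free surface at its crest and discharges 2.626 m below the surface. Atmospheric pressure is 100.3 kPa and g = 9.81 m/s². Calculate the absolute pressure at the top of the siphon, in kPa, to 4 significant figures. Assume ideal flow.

Bernoulli surface→outlet gives ½v² = g·h_out, so v = √(2·9.81·2.626) = 7.178 m/s.
The bore is uniform, so the speed at the crest is the same v. Bernoulli surface→crest: P_atm = P_top + ½ρv² + ρg·h_top.
P_top = 100300 − ½·1028·7.178² − 1028·9.81·1.483 = 58860 Pa.

58.86 kPa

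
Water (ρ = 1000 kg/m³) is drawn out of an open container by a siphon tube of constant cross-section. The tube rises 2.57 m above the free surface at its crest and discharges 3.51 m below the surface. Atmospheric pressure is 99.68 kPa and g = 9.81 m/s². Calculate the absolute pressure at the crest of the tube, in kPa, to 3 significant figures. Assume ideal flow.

Bernoulli surface→outlet gives ½v² = g·h_out, so v = √(2·9.81·3.51) = 8.30 m/s.
The bore is uniform, so the speed at the crest is the same v. Bernoulli surface→crest: P_atm = P_top + ½ρv² + ρg·h_top.
P_top = 99680 − ½·1000·8.30² − 1000·9.81·2.57 = 40000 Pa.

P_top ≈ 40.0 kPa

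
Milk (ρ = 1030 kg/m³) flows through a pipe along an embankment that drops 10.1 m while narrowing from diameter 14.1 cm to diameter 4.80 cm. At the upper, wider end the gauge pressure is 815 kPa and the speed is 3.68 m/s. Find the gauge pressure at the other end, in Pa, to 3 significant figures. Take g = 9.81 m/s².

Continuity gives A₁v₁ = A₂v₂, so v₂ = (156 cm²)/(18.1 cm²) × 3.68 m/s = 31.8 m/s.
Bernoulli: P₁ + ½ρv₁² + ρg h₁ = P₂ + ½ρv₂² + ρg h₂, so P₂ = P₁ + ½ρ(v₁² − v₂²) − ρg(h₂ − h₁).
P₂ = 815000 + ½·1030·(3.68² − 31.8²) − 1030·9.81·(−10.1) = 815000 + (-512000) − (-102000) = 405000 Pa.

P₂ ≈ 405000 Pa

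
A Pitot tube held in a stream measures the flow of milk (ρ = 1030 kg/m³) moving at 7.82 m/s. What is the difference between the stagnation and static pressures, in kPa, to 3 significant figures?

ΔP = 31.5 kPa

Bernoulli between the free stream and the stagnation point: ½ρv² = P_stag − P_static.
ΔP = ½·1030·7.82² = 31500 Pa.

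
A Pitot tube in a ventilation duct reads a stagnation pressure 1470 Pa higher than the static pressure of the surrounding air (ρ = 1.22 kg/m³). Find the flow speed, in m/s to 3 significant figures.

v ≈ 49.1 m/s

The dynamic pressure equals the rise in static pressure at the stagnation point: ΔP = ½ρv².
v = √(2ΔP/ρ) = √(2·1470/1.22) = 49.1 m/s.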